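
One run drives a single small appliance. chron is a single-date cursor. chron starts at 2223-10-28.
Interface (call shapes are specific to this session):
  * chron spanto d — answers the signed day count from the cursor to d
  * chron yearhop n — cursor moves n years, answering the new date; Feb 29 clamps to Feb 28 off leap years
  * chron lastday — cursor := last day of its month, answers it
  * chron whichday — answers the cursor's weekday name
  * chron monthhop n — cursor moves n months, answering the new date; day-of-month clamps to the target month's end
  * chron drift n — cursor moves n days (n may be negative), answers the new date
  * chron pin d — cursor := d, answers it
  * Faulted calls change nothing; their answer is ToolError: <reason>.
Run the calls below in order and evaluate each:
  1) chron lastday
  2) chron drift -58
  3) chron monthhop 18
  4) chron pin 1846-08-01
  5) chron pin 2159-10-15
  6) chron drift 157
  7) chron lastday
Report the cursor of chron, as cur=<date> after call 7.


Answer: cur=2160-03-31

Derivation:
·→ chron lastday()
·← 2223-10-31
·→ chron drift(n: -58)
·← 2223-09-03
·→ chron monthhop(n: 18)
·← 2225-03-03
·→ chron pin(d: 1846-08-01)
·← 1846-08-01
·→ chron pin(d: 2159-10-15)
·← 2159-10-15
·→ chron drift(n: 157)
·← 2160-03-20
·→ chron lastday()
·← 2160-03-31


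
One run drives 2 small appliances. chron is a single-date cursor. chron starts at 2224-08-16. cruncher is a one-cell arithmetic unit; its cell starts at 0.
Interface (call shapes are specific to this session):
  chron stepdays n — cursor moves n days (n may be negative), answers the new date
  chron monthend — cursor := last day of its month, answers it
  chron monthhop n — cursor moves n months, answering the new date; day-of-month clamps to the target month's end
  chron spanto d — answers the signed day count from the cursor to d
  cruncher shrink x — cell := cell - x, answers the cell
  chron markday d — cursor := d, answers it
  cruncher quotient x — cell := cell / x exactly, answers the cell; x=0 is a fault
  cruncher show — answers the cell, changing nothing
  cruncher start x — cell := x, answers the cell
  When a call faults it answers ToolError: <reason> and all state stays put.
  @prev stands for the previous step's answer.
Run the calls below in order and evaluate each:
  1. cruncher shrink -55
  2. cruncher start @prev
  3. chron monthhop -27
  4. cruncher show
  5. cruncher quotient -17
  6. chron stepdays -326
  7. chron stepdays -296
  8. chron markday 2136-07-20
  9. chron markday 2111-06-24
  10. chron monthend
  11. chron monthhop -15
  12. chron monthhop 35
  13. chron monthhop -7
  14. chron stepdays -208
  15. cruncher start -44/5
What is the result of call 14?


==> cruncher shrink(x=-55)
<== 55
==> cruncher start(x=@prev)
<== 55
==> chron monthhop(n=-27)
<== 2222-05-16
==> cruncher show()
<== 55
==> cruncher quotient(x=-17)
<== -55/17
==> chron stepdays(n=-326)
<== 2221-06-24
==> chron stepdays(n=-296)
<== 2220-09-01
==> chron markday(d=2136-07-20)
<== 2136-07-20
==> chron markday(d=2111-06-24)
<== 2111-06-24
==> chron monthend()
<== 2111-06-30
==> chron monthhop(n=-15)
<== 2110-03-30
==> chron monthhop(n=35)
<== 2113-02-28
==> chron monthhop(n=-7)
<== 2112-07-28
==> chron stepdays(n=-208)
<== 2112-01-02
==> cruncher start(x=-44/5)
<== -44/5

Answer: 2112-01-02


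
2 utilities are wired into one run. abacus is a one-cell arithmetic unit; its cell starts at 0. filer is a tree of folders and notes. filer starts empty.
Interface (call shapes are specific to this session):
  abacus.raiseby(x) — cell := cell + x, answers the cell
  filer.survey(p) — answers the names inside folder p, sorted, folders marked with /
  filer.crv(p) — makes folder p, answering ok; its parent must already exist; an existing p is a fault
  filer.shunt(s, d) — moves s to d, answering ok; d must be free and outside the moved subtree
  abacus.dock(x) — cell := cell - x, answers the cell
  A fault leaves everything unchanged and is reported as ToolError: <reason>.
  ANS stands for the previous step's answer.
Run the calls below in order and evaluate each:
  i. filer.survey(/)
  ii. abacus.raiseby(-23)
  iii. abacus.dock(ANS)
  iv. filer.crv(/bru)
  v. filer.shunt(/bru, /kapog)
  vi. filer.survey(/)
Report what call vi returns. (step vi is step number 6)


-> filer.survey(p='/')
<- []
-> abacus.raiseby(x='-23')
<- -23
-> abacus.dock(x='ANS')
<- 0
-> filer.crv(p='/bru')
<- ok
-> filer.shunt(s='/bru', d='/kapog')
<- ok
-> filer.survey(p='/')
<- [kapog/]

Answer: [kapog/]


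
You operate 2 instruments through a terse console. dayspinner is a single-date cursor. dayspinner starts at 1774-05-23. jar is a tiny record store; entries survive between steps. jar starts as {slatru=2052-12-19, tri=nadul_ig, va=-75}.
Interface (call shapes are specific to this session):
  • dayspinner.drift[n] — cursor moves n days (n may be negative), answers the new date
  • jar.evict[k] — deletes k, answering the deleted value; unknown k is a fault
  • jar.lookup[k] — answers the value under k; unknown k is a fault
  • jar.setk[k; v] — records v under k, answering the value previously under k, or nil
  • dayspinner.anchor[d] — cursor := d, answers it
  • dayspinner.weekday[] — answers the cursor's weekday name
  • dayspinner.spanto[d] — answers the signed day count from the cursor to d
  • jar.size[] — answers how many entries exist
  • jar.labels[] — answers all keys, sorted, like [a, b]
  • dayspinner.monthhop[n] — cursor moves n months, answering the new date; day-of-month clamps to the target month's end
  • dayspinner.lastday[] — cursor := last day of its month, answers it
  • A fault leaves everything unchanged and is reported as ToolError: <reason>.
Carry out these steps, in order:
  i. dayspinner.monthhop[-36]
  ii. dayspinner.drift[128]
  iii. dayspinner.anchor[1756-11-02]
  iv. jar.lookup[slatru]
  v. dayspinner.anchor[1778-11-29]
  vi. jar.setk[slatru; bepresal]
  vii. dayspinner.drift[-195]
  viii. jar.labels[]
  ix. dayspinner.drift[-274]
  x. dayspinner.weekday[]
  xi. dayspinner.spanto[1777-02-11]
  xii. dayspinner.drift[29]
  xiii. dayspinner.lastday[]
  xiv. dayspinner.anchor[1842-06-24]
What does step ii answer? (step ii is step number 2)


Answer: 1771-09-28

Derivation:
[in] monthhop n: -36
:: 1771-05-23
[in] drift n: 128
:: 1771-09-28
[in] anchor d: 1756-11-02
:: 1756-11-02
[in] lookup k: slatru
:: 2052-12-19
[in] anchor d: 1778-11-29
:: 1778-11-29
[in] setk k: slatru v: bepresal
:: 2052-12-19
[in] drift n: -195
:: 1778-05-18
[in] labels
:: [slatru, tri, va]
[in] drift n: -274
:: 1777-08-17
[in] weekday
:: Sunday
[in] spanto d: 1777-02-11
:: -187
[in] drift n: 29
:: 1777-09-15
[in] lastday
:: 1777-09-30
[in] anchor d: 1842-06-24
:: 1842-06-24


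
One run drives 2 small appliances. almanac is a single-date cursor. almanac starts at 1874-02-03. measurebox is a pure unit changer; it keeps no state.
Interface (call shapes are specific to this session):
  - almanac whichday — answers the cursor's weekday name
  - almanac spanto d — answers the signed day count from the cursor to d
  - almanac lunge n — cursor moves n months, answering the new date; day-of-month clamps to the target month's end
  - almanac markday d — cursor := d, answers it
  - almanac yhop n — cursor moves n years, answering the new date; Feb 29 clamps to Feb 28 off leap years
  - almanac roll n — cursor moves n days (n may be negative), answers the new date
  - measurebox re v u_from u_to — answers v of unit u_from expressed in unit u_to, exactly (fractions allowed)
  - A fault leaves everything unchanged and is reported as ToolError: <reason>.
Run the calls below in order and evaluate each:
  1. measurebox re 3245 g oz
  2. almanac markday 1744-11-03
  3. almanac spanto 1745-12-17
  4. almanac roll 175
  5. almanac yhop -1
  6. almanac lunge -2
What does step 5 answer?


Answer: 1744-04-27

Derivation:
Then measurebox re with v→3245, u_from→g, u_to→oz, and get 472000000/4123567.
I try almanac markday with d→1744-11-03, — result: 1744-11-03.
Then almanac spanto with d→1745-12-17, and see 409.
Using almanac roll with n→175, and observe 1745-04-27.
I invoke almanac yhop with n→-1, giving 1744-04-27.
Calling almanac lunge with n→-2, which returns 1744-02-27.


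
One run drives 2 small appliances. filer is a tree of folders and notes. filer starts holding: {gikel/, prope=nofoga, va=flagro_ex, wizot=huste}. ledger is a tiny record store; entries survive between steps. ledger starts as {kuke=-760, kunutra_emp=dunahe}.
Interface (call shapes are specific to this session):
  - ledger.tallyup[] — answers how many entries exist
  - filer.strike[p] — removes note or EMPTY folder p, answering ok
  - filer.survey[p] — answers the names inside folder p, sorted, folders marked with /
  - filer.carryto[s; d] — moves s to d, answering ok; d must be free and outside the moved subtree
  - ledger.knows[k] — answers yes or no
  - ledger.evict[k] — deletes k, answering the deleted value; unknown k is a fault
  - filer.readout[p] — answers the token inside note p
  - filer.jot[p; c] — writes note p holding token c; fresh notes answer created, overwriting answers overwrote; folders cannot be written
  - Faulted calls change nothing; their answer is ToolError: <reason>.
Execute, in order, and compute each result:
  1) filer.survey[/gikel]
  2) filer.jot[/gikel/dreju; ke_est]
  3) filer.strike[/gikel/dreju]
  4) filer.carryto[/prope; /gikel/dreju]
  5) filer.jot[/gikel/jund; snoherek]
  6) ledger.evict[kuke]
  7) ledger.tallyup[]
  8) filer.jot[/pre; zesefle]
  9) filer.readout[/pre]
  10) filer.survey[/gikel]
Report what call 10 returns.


==> filer.survey(p='/gikel')
<== []
==> filer.jot(p='/gikel/dreju', c='ke_est')
<== created
==> filer.strike(p='/gikel/dreju')
<== ok
==> filer.carryto(s='/prope', d='/gikel/dreju')
<== ok
==> filer.jot(p='/gikel/jund', c='snoherek')
<== created
==> ledger.evict(k='kuke')
<== -760
==> ledger.tallyup()
<== 1
==> filer.jot(p='/pre', c='zesefle')
<== created
==> filer.readout(p='/pre')
<== zesefle
==> filer.survey(p='/gikel')
<== [dreju, jund]

Answer: [dreju, jund]


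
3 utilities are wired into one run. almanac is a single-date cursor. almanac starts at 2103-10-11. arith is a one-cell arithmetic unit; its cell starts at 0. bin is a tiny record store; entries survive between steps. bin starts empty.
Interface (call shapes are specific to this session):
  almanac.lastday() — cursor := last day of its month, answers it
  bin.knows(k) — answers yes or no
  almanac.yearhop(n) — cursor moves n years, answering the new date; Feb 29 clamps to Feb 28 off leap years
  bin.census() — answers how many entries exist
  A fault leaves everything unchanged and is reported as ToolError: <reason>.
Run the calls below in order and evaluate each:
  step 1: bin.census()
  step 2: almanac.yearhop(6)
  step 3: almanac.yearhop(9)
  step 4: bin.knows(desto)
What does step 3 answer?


Answer: 2118-10-11

Derivation:
·→ bin.census()
·← 0
·→ almanac.yearhop(n=6)
·← 2109-10-11
·→ almanac.yearhop(n=9)
·← 2118-10-11
·→ bin.knows(k=desto)
·← no


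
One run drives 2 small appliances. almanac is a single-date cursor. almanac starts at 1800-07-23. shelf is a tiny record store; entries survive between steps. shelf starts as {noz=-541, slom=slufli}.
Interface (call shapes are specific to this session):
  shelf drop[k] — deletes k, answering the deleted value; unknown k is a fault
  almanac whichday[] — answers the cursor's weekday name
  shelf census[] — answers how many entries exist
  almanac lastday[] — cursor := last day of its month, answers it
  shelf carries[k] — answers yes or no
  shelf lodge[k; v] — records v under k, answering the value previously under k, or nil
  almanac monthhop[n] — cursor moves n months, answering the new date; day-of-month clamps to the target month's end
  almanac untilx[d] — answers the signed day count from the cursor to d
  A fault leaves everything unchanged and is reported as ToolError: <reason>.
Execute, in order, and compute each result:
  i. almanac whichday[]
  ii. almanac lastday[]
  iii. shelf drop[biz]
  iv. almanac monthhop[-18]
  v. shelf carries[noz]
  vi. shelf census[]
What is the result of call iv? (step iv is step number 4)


·→ almanac whichday()
·← Wednesday
·→ almanac lastday()
·← 1800-07-31
·→ shelf drop(k→biz)
·← ToolError: no such key biz
·→ almanac monthhop(n→-18)
·← 1799-01-31
·→ shelf carries(k→noz)
·← yes
·→ shelf census()
·← 2

Answer: 1799-01-31


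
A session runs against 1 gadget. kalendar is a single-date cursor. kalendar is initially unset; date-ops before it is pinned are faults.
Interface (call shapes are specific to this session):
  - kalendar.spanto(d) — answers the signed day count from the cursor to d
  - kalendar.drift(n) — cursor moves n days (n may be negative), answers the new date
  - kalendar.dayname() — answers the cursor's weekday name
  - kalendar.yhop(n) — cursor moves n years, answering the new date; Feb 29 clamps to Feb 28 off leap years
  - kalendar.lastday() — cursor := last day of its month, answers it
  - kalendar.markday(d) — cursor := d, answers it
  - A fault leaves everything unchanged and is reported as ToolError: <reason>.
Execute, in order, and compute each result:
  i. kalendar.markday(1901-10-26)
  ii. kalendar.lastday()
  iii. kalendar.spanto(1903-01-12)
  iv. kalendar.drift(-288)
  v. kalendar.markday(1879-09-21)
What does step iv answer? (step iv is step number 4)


Answer: 1901-01-16

Derivation:
>> kalendar.markday(d='1901-10-26')
<< 1901-10-26
>> kalendar.lastday()
<< 1901-10-31
>> kalendar.spanto(d='1903-01-12')
<< 438
>> kalendar.drift(n='-288')
<< 1901-01-16
>> kalendar.markday(d='1879-09-21')
<< 1879-09-21


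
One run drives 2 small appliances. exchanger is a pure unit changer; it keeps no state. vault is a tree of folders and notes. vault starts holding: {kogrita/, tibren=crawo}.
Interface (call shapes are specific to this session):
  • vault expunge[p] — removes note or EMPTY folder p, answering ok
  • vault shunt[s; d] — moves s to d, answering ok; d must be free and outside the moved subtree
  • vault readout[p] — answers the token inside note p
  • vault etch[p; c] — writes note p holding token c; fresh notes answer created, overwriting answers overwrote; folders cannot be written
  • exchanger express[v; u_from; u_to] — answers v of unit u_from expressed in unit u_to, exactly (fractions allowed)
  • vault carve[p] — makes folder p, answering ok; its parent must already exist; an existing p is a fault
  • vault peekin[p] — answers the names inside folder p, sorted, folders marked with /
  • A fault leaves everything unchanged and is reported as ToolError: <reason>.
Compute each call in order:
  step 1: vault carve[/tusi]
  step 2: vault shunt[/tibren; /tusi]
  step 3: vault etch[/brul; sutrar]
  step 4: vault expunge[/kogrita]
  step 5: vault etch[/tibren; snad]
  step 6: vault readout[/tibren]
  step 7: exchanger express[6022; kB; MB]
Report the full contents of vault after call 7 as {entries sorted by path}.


// vault carve(p→/tusi) -> ok
// vault shunt(s→/tibren, d→/tusi) -> ToolError: exists
// vault etch(p→/brul, c→sutrar) -> created
// vault expunge(p→/kogrita) -> ok
// vault etch(p→/tibren, c→snad) -> overwrote
// vault readout(p→/tibren) -> snad
// exchanger express(v→6022, u_from→kB, u_to→MB) -> 3011/500

Answer: {brul=sutrar, tibren=snad, tusi/}


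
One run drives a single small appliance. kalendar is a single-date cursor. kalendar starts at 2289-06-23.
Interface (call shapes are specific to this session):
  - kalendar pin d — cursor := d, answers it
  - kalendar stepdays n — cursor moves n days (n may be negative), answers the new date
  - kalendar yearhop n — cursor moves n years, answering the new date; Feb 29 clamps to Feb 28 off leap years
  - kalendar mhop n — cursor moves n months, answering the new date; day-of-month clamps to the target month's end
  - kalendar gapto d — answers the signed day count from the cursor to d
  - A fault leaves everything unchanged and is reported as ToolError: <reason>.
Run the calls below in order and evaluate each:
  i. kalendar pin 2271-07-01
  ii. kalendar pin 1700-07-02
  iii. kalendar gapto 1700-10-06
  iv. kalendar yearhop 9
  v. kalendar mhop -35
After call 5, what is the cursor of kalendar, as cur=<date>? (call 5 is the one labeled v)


Step: kalendar pin[2271-07-01]
Result: 2271-07-01
Step: kalendar pin[1700-07-02]
Result: 1700-07-02
Step: kalendar gapto[1700-10-06]
Result: 96
Step: kalendar yearhop[9]
Result: 1709-07-02
Step: kalendar mhop[-35]
Result: 1706-08-02

Answer: cur=1706-08-02


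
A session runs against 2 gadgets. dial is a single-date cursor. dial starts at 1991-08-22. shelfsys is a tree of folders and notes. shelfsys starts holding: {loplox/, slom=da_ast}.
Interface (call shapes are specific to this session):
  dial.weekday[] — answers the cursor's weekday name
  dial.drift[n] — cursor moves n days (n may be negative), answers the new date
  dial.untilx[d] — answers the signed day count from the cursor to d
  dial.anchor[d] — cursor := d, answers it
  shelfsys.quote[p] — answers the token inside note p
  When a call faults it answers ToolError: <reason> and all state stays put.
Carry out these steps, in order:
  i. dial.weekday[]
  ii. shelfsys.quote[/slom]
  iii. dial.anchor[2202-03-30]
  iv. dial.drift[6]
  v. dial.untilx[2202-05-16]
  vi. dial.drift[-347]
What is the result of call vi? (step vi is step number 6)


Answer: 2201-04-23

Derivation:
! dial.weekday() => Thursday
! shelfsys.quote(p=/slom) => da_ast
! dial.anchor(d=2202-03-30) => 2202-03-30
! dial.drift(n=6) => 2202-04-05
! dial.untilx(d=2202-05-16) => 41
! dial.drift(n=-347) => 2201-04-23


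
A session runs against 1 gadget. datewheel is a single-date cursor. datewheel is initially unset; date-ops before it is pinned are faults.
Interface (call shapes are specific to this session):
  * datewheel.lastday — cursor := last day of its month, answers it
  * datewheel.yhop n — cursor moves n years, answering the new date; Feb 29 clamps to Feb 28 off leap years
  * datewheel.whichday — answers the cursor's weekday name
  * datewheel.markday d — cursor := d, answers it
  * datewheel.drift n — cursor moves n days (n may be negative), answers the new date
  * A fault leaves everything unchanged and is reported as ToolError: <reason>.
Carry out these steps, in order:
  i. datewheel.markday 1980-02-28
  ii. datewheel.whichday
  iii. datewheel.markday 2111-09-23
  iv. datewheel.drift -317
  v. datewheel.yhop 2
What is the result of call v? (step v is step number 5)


Answer: 2112-11-10

Derivation:
CALL datewheel.markday[d=1980-02-28]
RET  1980-02-28
CALL datewheel.whichday[]
RET  Thursday
CALL datewheel.markday[d=2111-09-23]
RET  2111-09-23
CALL datewheel.drift[n=-317]
RET  2110-11-10
CALL datewheel.yhop[n=2]
RET  2112-11-10


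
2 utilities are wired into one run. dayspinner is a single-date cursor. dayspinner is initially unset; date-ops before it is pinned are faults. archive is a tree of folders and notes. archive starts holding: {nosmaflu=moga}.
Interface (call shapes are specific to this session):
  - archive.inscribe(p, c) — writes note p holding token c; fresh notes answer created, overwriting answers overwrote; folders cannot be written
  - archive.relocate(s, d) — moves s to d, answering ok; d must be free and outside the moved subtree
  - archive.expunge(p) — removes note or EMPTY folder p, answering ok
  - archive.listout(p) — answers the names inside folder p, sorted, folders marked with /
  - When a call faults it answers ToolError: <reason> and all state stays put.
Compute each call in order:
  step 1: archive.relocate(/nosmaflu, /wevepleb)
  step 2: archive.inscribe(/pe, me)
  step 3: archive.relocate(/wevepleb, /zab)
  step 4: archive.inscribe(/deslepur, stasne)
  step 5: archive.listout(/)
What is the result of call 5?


Answer: [deslepur, pe, zab]

Derivation:
Step: archive.relocate[/nosmaflu; /wevepleb]
Result: ok
Step: archive.inscribe[/pe; me]
Result: created
Step: archive.relocate[/wevepleb; /zab]
Result: ok
Step: archive.inscribe[/deslepur; stasne]
Result: created
Step: archive.listout[/]
Result: [deslepur, pe, zab]


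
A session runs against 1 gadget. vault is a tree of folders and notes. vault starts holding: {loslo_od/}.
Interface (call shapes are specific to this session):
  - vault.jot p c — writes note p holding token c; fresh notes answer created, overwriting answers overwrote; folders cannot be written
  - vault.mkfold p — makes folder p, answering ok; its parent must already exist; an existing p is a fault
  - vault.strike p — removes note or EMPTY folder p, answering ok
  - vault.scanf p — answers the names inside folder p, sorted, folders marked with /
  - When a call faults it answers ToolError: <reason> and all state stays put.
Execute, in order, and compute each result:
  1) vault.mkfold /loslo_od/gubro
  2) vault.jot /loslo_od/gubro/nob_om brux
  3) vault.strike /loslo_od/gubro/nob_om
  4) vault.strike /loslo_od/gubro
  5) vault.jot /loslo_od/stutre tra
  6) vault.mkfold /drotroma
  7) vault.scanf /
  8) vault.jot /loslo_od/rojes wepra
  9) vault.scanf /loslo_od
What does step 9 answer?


;; 1. vault.mkfold(/loslo_od/gubro) == ok
;; 2. vault.jot(/loslo_od/gubro/nob_om, brux) == created
;; 3. vault.strike(/loslo_od/gubro/nob_om) == ok
;; 4. vault.strike(/loslo_od/gubro) == ok
;; 5. vault.jot(/loslo_od/stutre, tra) == created
;; 6. vault.mkfold(/drotroma) == ok
;; 7. vault.scanf(/) == [drotroma/, loslo_od/]
;; 8. vault.jot(/loslo_od/rojes, wepra) == created
;; 9. vault.scanf(/loslo_od) == [rojes, stutre]

Answer: [rojes, stutre]


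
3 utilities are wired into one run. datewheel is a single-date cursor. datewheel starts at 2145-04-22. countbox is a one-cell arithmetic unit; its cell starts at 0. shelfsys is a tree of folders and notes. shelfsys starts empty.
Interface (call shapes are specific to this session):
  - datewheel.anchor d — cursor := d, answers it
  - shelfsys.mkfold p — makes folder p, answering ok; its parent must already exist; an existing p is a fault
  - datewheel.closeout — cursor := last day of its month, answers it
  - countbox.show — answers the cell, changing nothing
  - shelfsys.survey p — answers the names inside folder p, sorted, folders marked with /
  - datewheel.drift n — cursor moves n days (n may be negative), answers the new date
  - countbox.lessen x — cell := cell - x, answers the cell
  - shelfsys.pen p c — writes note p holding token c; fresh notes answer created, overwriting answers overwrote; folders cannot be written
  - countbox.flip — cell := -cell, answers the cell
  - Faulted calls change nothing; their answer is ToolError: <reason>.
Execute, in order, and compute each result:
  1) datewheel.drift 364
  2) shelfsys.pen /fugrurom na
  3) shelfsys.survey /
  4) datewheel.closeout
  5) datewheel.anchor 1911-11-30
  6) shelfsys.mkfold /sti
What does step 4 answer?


Answer: 2146-04-30

Derivation:
>> datewheel.drift(n: 364)
<< 2146-04-21
>> shelfsys.pen(p: /fugrurom, c: na)
<< created
>> shelfsys.survey(p: /)
<< [fugrurom]
>> datewheel.closeout()
<< 2146-04-30
>> datewheel.anchor(d: 1911-11-30)
<< 1911-11-30
>> shelfsys.mkfold(p: /sti)
<< ok


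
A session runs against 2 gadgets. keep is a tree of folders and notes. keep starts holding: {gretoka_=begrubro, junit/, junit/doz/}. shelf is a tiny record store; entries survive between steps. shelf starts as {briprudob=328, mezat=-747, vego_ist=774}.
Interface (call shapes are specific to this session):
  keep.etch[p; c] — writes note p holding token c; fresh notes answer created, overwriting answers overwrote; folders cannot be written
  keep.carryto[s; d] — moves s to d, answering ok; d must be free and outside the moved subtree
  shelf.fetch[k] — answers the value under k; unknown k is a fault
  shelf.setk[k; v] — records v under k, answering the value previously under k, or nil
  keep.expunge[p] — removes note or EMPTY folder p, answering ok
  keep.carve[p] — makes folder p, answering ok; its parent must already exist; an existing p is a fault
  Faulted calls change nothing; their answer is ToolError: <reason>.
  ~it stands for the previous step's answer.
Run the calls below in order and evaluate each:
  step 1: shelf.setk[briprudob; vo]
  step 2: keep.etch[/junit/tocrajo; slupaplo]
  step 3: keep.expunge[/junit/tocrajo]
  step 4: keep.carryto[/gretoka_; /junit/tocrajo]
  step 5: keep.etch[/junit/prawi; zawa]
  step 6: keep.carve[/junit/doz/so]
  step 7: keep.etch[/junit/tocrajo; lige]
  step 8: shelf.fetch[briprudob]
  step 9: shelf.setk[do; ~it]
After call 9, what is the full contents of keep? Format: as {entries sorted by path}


>>> shelf.setk k→briprudob v→vo
[out] 328
>>> keep.etch p→/junit/tocrajo c→slupaplo
[out] created
>>> keep.expunge p→/junit/tocrajo
[out] ok
>>> keep.carryto s→/gretoka_ d→/junit/tocrajo
[out] ok
>>> keep.etch p→/junit/prawi c→zawa
[out] created
>>> keep.carve p→/junit/doz/so
[out] ok
>>> keep.etch p→/junit/tocrajo c→lige
[out] overwrote
>>> shelf.fetch k→briprudob
[out] vo
>>> shelf.setk k→do v→~it
[out] nil

Answer: {junit/, junit/doz/, junit/doz/so/, junit/prawi=zawa, junit/tocrajo=lige}


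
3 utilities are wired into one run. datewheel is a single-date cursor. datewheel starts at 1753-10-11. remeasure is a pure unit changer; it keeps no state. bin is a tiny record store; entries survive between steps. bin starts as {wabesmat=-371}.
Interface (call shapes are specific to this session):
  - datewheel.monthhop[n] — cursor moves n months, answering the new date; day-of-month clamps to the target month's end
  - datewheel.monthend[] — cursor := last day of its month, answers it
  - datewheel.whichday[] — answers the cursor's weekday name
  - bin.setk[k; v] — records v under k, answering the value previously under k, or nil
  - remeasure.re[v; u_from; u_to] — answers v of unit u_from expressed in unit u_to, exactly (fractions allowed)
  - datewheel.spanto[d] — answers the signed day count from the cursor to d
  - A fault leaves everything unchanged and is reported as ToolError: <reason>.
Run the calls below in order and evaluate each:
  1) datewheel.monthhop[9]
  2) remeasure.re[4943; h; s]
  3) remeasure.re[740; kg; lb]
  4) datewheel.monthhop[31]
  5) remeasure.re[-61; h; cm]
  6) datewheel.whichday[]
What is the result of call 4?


$ datewheel.monthhop n='9'
[out] 1754-07-11
$ remeasure.re v='4943' u_from='h' u_to='s'
[out] 17794800
$ remeasure.re v='740' u_from='kg' u_to='lb'
[out] 74000000000/45359237
$ datewheel.monthhop n='31'
[out] 1757-02-11
$ remeasure.re v='-61' u_from='h' u_to='cm'
[out] ToolError: incompatible units
$ datewheel.whichday
[out] Friday

Answer: 1757-02-11


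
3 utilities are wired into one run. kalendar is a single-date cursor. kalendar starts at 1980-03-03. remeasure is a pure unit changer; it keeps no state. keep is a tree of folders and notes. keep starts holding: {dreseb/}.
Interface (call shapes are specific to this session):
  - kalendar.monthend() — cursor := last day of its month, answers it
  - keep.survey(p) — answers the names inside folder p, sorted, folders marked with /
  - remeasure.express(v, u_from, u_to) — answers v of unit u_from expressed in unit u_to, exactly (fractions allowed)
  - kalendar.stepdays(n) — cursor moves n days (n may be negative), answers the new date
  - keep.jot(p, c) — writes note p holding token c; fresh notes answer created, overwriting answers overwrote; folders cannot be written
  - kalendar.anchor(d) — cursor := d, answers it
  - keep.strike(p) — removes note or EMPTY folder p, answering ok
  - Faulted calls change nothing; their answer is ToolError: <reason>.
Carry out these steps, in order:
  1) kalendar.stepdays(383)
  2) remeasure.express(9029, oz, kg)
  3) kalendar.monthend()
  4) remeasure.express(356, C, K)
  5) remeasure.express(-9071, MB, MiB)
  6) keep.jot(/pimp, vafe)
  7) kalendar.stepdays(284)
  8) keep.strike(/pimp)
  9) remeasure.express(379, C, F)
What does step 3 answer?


Step: stepdays[n=383]
Result: 1981-03-21
Step: express[v=9029; u_from=oz; u_to=kg]
Result: 409548550873/1600000000
Step: monthend[]
Result: 1981-03-31
Step: express[v=356; u_from=C; u_to=K]
Result: 12583/20
Step: express[v=-9071; u_from=MB; u_to=MiB]
Result: -141734375/16384
Step: jot[p=/pimp; c=vafe]
Result: created
Step: stepdays[n=284]
Result: 1982-01-09
Step: strike[p=/pimp]
Result: ok
Step: express[v=379; u_from=C; u_to=F]
Result: 3571/5

Answer: 1981-03-31


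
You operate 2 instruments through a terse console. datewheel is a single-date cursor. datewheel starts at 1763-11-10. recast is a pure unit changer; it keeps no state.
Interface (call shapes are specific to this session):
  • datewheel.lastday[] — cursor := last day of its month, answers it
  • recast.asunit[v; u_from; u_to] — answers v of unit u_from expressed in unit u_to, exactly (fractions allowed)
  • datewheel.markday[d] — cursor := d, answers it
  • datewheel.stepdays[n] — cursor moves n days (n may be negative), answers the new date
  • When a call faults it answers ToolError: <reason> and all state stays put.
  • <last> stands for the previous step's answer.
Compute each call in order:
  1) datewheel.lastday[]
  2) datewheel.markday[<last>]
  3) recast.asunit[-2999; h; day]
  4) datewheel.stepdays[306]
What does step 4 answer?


Answer: 1764-10-01

Derivation:
-> datewheel.lastday()
<- 1763-11-30
-> datewheel.markday(d→<last>)
<- 1763-11-30
-> recast.asunit(v→-2999, u_from→h, u_to→day)
<- -2999/24
-> datewheel.stepdays(n→306)
<- 1764-10-01


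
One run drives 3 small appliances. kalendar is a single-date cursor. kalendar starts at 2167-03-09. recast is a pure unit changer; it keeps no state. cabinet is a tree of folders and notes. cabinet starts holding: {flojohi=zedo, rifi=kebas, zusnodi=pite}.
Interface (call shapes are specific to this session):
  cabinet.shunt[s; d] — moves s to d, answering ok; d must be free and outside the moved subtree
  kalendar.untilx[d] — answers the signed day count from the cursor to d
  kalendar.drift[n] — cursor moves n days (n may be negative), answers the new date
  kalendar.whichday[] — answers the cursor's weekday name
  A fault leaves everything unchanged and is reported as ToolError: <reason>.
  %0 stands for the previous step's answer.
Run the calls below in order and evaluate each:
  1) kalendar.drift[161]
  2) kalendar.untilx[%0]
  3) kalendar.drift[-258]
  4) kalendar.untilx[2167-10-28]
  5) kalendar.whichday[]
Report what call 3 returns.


Answer: 2166-12-02

Derivation:
Act: drift[n='161']
Obs: 2167-08-17
Act: untilx[d='%0']
Obs: 0
Act: drift[n='-258']
Obs: 2166-12-02
Act: untilx[d='2167-10-28']
Obs: 330
Act: whichday[]
Obs: Tuesday


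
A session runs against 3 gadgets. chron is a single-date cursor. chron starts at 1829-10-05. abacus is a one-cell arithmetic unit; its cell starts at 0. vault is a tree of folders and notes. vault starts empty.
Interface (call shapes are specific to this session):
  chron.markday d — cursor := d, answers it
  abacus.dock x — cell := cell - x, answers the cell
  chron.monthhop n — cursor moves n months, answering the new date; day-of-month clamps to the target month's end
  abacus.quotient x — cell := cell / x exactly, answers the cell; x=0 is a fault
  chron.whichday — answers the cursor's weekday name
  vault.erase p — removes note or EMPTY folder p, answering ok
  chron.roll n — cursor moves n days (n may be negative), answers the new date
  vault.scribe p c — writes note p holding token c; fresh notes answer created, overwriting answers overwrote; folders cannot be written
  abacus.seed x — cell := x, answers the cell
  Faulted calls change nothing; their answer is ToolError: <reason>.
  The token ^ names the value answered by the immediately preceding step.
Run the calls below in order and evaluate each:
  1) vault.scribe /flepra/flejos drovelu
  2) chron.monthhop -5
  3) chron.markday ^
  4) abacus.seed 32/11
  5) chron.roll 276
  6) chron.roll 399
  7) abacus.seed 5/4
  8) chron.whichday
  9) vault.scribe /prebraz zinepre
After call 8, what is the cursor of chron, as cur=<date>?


Answer: cur=1831-03-11

Derivation:
-> scribe(p→/flepra/flejos, c→drovelu)
<- ToolError: no parent
-> monthhop(n→-5)
<- 1829-05-05
-> markday(d→^)
<- 1829-05-05
-> seed(x→32/11)
<- 32/11
-> roll(n→276)
<- 1830-02-05
-> roll(n→399)
<- 1831-03-11
-> seed(x→5/4)
<- 5/4
-> whichday()
<- Friday
-> scribe(p→/prebraz, c→zinepre)
<- created


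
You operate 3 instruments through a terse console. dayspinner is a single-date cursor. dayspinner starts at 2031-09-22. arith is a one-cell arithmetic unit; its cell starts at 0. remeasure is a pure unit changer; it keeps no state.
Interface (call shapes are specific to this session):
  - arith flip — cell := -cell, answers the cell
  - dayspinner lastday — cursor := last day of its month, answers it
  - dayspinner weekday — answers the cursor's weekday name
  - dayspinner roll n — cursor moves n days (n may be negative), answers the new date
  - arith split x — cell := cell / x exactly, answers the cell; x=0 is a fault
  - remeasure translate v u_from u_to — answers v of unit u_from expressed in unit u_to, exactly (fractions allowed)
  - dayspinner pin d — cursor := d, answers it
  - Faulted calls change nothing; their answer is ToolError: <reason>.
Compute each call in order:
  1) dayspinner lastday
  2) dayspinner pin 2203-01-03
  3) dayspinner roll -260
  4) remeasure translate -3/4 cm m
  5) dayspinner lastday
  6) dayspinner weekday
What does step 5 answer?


Answer: 2202-04-30

Derivation:
Invoking dayspinner lastday, giving 2031-09-30.
Then dayspinner pin with d: 2203-01-03, which returns 2203-01-03.
Calling dayspinner roll with n: -260, yielding 2202-04-18.
Now I run remeasure translate with v: -3/4, u_from: cm, u_to: m, → -3/400.
Invoking dayspinner lastday, giving 2202-04-30.
Now I run dayspinner weekday, → Friday.


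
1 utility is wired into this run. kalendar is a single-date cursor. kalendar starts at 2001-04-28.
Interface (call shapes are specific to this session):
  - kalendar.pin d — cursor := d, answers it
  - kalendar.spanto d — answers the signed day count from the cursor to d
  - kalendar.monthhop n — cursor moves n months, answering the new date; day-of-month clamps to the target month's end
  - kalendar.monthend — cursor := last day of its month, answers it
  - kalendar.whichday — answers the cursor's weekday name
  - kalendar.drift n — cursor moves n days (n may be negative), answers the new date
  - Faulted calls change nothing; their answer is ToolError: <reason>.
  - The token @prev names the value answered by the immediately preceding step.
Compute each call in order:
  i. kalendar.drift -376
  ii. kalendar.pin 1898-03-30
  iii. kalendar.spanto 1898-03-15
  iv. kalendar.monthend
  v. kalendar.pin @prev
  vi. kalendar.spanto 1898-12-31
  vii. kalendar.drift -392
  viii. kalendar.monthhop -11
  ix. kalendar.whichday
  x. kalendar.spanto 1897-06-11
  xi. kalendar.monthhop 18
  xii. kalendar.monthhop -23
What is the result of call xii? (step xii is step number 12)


Answer: 1895-11-04

Derivation:
[in] kalendar.drift n=-376
  2000-04-17
[in] kalendar.pin d=1898-03-30
  1898-03-30
[in] kalendar.spanto d=1898-03-15
  -15
[in] kalendar.monthend
  1898-03-31
[in] kalendar.pin d=@prev
  1898-03-31
[in] kalendar.spanto d=1898-12-31
  275
[in] kalendar.drift n=-392
  1897-03-04
[in] kalendar.monthhop n=-11
  1896-04-04
[in] kalendar.whichday
  Saturday
[in] kalendar.spanto d=1897-06-11
  433
[in] kalendar.monthhop n=18
  1897-10-04
[in] kalendar.monthhop n=-23
  1895-11-04


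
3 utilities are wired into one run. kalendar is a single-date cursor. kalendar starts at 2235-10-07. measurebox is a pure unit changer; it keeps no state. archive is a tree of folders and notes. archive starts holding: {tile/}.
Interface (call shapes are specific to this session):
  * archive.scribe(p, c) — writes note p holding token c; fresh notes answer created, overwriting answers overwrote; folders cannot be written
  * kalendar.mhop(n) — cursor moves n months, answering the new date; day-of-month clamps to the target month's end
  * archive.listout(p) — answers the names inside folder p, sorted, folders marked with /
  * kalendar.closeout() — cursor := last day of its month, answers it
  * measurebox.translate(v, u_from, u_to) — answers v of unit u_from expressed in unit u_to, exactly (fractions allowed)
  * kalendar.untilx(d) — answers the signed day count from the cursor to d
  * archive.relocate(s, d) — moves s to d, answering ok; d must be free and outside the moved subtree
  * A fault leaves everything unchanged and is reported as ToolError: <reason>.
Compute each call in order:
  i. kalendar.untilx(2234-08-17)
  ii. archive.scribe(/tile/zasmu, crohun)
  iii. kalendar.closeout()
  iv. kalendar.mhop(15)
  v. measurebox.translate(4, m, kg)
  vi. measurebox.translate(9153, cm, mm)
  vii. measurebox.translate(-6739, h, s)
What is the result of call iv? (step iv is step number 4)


Then kalendar.untilx using d=2234-08-17, → -416.
Invoking archive.scribe using p=/tile/zasmu, c=crohun, — result: created.
I call kalendar.closeout(), and see 2235-10-31.
Calling kalendar.mhop using n=15, giving 2237-01-31.
I invoke measurebox.translate using v=4, u_from=m, u_to=kg, and observe ToolError: incompatible units.
I use measurebox.translate using v=9153, u_from=cm, u_to=mm, and see 91530.
Then measurebox.translate using v=-6739, u_from=h, u_to=s: -24260400.

Answer: 2237-01-31


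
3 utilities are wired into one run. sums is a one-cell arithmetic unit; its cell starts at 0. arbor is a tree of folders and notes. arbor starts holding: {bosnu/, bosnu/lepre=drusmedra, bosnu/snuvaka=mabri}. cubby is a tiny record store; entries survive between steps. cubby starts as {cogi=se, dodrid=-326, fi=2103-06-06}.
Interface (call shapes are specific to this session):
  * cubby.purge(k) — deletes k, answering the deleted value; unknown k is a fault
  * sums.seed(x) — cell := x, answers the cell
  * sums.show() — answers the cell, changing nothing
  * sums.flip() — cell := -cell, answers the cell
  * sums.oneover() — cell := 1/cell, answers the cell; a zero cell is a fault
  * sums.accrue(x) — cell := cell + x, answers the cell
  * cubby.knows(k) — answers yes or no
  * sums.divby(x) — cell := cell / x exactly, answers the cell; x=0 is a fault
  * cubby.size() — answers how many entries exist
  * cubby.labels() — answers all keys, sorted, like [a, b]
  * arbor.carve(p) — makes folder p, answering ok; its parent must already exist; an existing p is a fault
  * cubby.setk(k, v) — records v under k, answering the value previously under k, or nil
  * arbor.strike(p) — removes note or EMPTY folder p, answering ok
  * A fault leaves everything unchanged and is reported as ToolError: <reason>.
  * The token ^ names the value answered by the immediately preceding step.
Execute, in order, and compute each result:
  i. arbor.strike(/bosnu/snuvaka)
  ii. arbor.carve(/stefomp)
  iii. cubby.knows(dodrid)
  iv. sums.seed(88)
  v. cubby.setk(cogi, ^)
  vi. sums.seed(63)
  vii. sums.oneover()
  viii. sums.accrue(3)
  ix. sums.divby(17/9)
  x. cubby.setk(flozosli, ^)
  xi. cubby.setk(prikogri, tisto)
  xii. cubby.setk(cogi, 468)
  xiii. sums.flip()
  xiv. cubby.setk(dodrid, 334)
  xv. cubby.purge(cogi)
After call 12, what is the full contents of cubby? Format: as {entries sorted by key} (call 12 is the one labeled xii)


~$ strike p: /bosnu/snuvaka
:: ok
~$ carve p: /stefomp
:: ok
~$ knows k: dodrid
:: yes
~$ seed x: 88
:: 88
~$ setk k: cogi v: ^
:: se
~$ seed x: 63
:: 63
~$ oneover
:: 1/63
~$ accrue x: 3
:: 190/63
~$ divby x: 17/9
:: 190/119
~$ setk k: flozosli v: ^
:: nil
~$ setk k: prikogri v: tisto
:: nil
~$ setk k: cogi v: 468
:: 88
~$ flip
:: -190/119
~$ setk k: dodrid v: 334
:: -326
~$ purge k: cogi
:: 468

Answer: {cogi=468, dodrid=-326, fi=2103-06-06, flozosli=190/119, prikogri=tisto}


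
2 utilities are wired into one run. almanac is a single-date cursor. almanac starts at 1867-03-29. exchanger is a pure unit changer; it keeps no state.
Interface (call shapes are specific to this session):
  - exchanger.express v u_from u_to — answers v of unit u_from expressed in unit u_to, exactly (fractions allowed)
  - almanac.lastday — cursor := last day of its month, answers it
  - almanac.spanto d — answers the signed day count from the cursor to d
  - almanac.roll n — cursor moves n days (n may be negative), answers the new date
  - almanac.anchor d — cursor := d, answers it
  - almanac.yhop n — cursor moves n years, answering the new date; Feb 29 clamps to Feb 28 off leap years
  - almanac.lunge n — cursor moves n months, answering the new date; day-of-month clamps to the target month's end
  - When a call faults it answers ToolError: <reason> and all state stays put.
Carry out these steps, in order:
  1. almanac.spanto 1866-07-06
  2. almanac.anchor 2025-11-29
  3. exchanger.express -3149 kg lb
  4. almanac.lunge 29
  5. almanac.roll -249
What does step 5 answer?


Now I run almanac.spanto passing d: 1866-07-06, giving -266.
Now I run almanac.anchor passing d: 2025-11-29, and get 2025-11-29.
Now I run exchanger.express passing v: -3149, u_from: kg, u_to: lb, and see -314900000000/45359237.
I call almanac.lunge passing n: 29, and see 2028-04-29.
Using almanac.roll passing n: -249, and get 2027-08-24.

Answer: 2027-08-24
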